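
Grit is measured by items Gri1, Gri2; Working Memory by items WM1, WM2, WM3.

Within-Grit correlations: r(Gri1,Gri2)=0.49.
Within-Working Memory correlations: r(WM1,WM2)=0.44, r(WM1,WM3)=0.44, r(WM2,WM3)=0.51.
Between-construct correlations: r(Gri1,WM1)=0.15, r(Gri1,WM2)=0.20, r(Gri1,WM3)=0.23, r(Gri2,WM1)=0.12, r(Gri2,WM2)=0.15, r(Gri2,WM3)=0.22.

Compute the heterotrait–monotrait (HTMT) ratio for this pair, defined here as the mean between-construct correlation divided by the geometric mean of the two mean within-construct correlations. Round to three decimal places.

Mean between = 1.07/6 = 0.1783.
Mean within-Gri = 0.49/1 = 0.4900; mean within-WM = 1.39/3 = 0.4633.
Geometric mean = √(0.4900 × 0.4633) = 0.4765.
HTMT = 0.1783 / 0.4765 = 0.374.

0.374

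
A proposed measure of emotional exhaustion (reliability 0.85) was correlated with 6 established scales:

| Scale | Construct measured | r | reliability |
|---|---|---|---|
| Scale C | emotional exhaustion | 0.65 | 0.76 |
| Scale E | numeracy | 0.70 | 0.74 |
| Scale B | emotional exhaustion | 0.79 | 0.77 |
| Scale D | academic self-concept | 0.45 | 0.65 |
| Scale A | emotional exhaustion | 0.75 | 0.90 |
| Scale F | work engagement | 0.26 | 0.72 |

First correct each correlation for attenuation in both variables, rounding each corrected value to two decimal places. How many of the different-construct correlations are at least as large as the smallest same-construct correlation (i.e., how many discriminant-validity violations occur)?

1

Disattenuated r (r / √(r_scale · r_new)):
  Scale C (conv): 0.65 / √(0.76·0.85) = 0.81
  Scale E (disc): 0.70 / √(0.74·0.85) = 0.88
  Scale B (conv): 0.79 / √(0.77·0.85) = 0.98
  Scale D (disc): 0.45 / √(0.65·0.85) = 0.61
  Scale A (conv): 0.75 / √(0.90·0.85) = 0.86
  Scale F (disc): 0.26 / √(0.72·0.85) = 0.33
Smallest convergent = 0.81. Discriminant values: 0.88, 0.61, 0.33; count ≥ 0.81 → 1.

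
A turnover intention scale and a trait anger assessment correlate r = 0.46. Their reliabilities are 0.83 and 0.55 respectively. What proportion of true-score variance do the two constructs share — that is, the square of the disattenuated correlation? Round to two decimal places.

Disattenuated r = 0.46 / √(0.83 × 0.55) = 0.46 / 0.6756 = 0.6809.
Shared true-score variance = 0.6809² = 0.4636 ≈ 0.46.

0.46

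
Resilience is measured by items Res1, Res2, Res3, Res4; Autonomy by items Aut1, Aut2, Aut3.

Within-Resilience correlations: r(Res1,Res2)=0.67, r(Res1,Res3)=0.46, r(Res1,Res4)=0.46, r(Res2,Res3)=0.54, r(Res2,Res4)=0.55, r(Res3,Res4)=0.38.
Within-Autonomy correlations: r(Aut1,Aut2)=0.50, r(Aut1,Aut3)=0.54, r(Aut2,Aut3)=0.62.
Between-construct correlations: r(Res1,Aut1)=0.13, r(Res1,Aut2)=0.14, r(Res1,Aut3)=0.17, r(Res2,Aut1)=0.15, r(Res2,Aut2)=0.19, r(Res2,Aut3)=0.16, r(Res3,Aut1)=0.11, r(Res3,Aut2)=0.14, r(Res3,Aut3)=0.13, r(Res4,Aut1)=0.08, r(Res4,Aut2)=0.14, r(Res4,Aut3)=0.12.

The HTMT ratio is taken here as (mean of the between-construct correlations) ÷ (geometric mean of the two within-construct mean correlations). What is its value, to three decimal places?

0.260

Mean heterotrait r = 1.66/12 = 0.1383.
Mean within-Res = 3.06/6 = 0.5100; mean within-Aut = 1.66/3 = 0.5533.
Geometric mean = √(0.5100 × 0.5533) = 0.5312.
HTMT = 0.1383 / 0.5312 = 0.260.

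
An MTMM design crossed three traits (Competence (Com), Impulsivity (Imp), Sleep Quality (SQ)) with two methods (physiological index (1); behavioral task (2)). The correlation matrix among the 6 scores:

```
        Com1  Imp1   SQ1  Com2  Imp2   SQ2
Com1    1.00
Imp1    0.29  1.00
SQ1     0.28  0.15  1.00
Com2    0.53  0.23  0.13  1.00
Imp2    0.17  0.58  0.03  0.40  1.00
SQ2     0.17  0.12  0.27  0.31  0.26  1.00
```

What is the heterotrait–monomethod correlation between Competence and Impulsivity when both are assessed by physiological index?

Different traits, same method: r(Com1, Imp1) = 0.29.

0.29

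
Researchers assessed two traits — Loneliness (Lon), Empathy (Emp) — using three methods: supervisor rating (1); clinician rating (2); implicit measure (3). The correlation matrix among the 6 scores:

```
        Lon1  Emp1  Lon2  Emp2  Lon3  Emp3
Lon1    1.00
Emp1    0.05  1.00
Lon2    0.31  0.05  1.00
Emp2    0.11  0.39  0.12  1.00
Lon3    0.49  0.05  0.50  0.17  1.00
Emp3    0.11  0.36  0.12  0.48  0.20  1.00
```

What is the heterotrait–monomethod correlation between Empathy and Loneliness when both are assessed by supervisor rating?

Different traits, same method: r(Emp1, Lon1) = 0.05.

0.05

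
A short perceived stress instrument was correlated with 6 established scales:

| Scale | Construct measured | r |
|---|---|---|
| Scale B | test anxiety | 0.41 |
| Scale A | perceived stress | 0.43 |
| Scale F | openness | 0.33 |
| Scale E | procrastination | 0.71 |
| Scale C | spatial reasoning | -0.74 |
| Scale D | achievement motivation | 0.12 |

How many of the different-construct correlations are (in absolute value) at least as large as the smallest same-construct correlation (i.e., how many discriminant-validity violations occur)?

2

Convergent (same construct = perceived stress): Scale A.
Smallest convergent = 0.43. Discriminant |r|: 0.41, 0.33, 0.71, 0.74, 0.12; count ≥ 0.43 → 2.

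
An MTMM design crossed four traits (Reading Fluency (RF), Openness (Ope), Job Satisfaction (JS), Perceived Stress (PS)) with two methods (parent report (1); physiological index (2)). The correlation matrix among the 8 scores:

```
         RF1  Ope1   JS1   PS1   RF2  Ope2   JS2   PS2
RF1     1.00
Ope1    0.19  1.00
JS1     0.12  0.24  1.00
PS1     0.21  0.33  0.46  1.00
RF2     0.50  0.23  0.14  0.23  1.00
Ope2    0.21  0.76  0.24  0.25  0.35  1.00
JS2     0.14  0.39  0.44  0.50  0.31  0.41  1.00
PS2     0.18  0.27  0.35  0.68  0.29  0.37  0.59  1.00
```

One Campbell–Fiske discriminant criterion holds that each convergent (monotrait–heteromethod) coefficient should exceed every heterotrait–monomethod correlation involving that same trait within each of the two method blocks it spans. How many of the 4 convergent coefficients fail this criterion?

Convergent coefficients and their comparison sets:
RF (methods 1·2): 0.50 vs {0.19, 0.35, 0.12, 0.31, 0.21, 0.29} → pass.
Ope (methods 1·2): 0.76 vs {0.19, 0.35, 0.24, 0.41, 0.33, 0.37} → pass.
JS (methods 1·2): 0.44 vs {0.12, 0.31, 0.24, 0.41, 0.46, 0.59} → fail.
PS (methods 1·2): 0.68 vs {0.21, 0.29, 0.33, 0.37, 0.46, 0.59} → pass.
1 of 4 fail.

1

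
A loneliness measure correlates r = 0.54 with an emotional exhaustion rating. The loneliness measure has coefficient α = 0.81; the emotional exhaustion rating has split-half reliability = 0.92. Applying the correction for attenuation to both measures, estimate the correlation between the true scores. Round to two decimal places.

r_true = r_obs / √(r_xx · r_yy) = 0.54 / √(0.81 × 0.92) = 0.54 / √0.7452 = 0.54 / 0.8632 ≈ 0.63.

0.63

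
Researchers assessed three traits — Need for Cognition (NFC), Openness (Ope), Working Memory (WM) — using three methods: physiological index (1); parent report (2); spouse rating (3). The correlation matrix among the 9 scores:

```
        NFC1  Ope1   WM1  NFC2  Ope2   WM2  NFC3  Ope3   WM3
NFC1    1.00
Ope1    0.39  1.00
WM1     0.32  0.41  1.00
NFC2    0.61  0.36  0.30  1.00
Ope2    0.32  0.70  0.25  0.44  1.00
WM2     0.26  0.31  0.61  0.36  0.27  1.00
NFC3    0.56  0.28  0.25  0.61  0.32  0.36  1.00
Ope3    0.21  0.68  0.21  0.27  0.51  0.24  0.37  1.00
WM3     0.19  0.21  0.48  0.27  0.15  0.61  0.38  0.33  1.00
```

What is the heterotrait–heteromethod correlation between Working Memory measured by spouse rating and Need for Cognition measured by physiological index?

Different traits and methods: r(WM3, NFC1) = 0.19.

0.19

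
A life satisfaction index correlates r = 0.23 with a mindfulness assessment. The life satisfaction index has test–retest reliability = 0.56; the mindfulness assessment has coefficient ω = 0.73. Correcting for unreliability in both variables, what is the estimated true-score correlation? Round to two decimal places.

0.36

r_true = r_obs / √(r_xx · r_yy) = 0.23 / √(0.56 × 0.73) = 0.23 / √0.4088 = 0.23 / 0.6394 ≈ 0.36.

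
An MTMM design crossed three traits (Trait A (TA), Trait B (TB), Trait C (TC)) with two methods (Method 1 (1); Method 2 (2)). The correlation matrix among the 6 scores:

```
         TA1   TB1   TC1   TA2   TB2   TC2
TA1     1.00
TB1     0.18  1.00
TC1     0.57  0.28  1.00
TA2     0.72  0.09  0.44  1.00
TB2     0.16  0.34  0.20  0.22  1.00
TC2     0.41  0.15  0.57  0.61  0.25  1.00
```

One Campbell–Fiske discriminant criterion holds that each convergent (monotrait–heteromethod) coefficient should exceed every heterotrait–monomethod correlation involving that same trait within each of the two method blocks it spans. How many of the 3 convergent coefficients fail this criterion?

1

Each convergent coefficient versus the relevant comparison correlations:
TA (methods 1·2): 0.72 vs {0.18, 0.22, 0.57, 0.61} → pass.
TB (methods 1·2): 0.34 vs {0.18, 0.22, 0.28, 0.25} → pass.
TC (methods 1·2): 0.57 vs {0.57, 0.61, 0.28, 0.25} → fail.
1 of 3 fail.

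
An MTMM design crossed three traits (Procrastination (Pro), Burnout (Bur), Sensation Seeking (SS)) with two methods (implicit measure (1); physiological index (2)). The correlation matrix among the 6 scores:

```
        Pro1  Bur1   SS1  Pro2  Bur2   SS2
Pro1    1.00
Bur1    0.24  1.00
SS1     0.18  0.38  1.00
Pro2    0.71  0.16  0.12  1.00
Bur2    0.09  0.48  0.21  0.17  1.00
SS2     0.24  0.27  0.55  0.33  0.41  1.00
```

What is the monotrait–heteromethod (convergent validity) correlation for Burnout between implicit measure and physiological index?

Same trait (Bur), different methods: r(Bur1, Bur2) = 0.48.

0.48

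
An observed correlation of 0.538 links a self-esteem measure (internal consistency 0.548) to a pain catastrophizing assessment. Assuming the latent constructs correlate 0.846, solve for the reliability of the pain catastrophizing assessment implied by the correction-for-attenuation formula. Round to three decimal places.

r_true = r_obs / √(r_xx · r_yy) ⇒ 0.846 = 0.538 / √(0.548 · r_yy).
√(0.548 · r_yy) = 0.538 / 0.846 = 0.6359; 0.548 · r_yy = 0.4044; r_yy = 0.4044 / 0.548 ≈ 0.738.

0.738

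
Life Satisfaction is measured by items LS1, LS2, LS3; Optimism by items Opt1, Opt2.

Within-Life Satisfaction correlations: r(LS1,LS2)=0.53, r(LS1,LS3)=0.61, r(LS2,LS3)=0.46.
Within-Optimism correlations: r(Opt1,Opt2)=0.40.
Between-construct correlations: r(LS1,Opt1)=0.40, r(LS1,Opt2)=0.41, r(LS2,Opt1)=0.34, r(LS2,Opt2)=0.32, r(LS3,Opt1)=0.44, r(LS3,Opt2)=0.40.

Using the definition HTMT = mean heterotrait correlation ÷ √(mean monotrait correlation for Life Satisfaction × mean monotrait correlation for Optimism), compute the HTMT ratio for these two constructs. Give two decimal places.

0.83

Mean heterotrait r = 2.31/6 = 0.3850.
Mean within-LS = 1.60/3 = 0.5333; mean within-Opt = 0.40/1 = 0.4000.
Geometric mean = √(0.5333 × 0.4000) = 0.4619.
HTMT = 0.3850 / 0.4619 = 0.83.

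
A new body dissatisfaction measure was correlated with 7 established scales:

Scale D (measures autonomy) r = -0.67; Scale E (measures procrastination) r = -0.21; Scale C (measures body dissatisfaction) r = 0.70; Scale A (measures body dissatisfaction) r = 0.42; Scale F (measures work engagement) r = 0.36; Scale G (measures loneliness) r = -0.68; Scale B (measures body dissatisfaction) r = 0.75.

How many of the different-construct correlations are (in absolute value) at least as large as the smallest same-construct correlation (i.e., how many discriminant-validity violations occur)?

2

Convergent (same construct = body dissatisfaction): Scale C, Scale A, Scale B.
Smallest convergent = 0.42. Discriminant |r|: 0.67, 0.21, 0.36, 0.68; count ≥ 0.42 → 2.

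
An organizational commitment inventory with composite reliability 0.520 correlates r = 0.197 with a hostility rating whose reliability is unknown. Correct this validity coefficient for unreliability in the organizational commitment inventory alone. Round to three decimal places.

0.273

Single correction: r_c = r_obs / √r_xx = 0.197 / √0.520 = 0.197 / 0.7211 ≈ 0.273.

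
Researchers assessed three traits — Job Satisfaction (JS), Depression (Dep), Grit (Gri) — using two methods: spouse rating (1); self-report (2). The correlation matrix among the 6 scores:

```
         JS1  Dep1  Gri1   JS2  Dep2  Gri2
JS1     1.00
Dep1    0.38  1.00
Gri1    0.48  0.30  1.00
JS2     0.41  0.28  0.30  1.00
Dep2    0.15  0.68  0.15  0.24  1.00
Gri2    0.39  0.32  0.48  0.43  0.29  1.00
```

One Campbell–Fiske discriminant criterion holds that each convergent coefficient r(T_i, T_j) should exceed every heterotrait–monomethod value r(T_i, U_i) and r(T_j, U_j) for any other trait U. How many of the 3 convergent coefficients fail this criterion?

2

Convergent coefficients and their comparison sets:
JS (methods 1·2): 0.41 vs {0.38, 0.24, 0.48, 0.43} → fail.
Dep (methods 1·2): 0.68 vs {0.38, 0.24, 0.30, 0.29} → pass.
Gri (methods 1·2): 0.48 vs {0.48, 0.43, 0.30, 0.29} → fail.
2 of 3 fail.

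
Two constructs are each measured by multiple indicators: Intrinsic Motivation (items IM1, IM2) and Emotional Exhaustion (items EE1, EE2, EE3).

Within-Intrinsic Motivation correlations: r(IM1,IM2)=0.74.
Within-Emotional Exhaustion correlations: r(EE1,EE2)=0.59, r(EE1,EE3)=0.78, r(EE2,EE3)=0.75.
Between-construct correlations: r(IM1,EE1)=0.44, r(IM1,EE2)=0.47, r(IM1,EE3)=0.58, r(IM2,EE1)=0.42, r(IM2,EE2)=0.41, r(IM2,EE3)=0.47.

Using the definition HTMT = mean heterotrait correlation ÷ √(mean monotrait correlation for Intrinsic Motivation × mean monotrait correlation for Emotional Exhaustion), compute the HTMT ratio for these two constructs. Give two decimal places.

Between-construct mean = 2.79/6 = 0.4650.
Mean within-IM = 0.74/1 = 0.7400; mean within-EE = 2.12/3 = 0.7067.
Geometric mean = √(0.7400 × 0.7067) = 0.7232.
HTMT = 0.4650 / 0.7232 = 0.64.

0.64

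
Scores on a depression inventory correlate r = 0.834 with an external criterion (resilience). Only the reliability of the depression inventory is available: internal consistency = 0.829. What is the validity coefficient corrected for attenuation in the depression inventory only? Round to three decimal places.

Single correction: r_c = r_obs / √r_xx = 0.834 / √0.829 = 0.834 / 0.9105 ≈ 0.916.

0.916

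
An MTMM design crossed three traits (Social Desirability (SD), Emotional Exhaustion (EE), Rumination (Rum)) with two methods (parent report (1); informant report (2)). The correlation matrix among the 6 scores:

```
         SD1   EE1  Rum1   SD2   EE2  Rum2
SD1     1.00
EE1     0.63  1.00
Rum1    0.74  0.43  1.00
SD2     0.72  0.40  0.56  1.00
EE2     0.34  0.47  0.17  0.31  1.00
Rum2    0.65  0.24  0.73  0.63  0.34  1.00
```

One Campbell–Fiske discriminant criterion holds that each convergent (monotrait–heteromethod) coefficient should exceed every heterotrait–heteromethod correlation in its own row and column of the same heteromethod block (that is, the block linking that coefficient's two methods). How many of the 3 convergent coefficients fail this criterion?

0

Each convergent coefficient versus the relevant comparison correlations:
SD (methods 1·2): 0.72 vs {0.34, 0.40, 0.65, 0.56} → pass.
EE (methods 1·2): 0.47 vs {0.40, 0.34, 0.24, 0.17} → pass.
Rum (methods 1·2): 0.73 vs {0.56, 0.65, 0.17, 0.24} → pass.
0 of 3 fail.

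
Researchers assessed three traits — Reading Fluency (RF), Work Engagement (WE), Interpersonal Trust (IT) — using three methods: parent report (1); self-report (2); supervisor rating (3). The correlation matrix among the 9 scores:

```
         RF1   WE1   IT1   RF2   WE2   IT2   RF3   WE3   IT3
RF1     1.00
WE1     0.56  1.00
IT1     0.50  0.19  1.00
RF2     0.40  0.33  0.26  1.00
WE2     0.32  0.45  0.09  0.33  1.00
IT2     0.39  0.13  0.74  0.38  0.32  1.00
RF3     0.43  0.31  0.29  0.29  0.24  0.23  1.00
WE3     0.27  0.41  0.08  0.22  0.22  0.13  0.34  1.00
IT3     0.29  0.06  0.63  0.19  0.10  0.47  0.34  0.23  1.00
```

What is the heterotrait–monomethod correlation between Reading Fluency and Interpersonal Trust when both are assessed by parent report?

Different traits, same method: r(RF1, IT1) = 0.50.

0.50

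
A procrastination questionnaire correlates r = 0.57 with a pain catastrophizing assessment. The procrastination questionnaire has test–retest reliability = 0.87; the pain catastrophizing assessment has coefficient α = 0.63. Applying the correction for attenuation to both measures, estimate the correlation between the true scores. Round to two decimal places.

r_true = r_obs / √(r_xx · r_yy) = 0.57 / √(0.87 × 0.63) = 0.57 / √0.5481 = 0.57 / 0.7403 ≈ 0.77.

0.77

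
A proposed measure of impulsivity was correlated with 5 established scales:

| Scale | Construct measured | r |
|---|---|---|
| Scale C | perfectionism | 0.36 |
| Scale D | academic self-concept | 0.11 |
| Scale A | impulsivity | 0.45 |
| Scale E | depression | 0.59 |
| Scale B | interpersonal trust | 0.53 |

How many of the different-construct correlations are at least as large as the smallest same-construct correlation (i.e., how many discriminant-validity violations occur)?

2

Convergent (same construct = impulsivity): Scale A.
Smallest convergent = 0.45. Discriminant values: 0.36, 0.11, 0.59, 0.53; count ≥ 0.45 → 2.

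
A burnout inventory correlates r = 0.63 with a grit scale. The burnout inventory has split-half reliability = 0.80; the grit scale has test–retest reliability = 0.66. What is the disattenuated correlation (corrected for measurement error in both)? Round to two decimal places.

r_true = r_obs / √(r_xx · r_yy) = 0.63 / √(0.80 × 0.66) = 0.63 / √0.5280 = 0.63 / 0.7266 ≈ 0.87.

0.87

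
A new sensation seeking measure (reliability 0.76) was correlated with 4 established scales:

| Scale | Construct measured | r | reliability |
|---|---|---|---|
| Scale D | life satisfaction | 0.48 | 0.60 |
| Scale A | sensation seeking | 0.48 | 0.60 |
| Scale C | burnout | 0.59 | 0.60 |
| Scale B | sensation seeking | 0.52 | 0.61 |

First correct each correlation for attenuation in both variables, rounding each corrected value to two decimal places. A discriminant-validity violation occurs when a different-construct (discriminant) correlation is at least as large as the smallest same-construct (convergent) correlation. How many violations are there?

2

Disattenuated r (r / √(r_scale · r_new)):
  Scale D (disc): 0.48 / √(0.60·0.76) = 0.71
  Scale A (conv): 0.48 / √(0.60·0.76) = 0.71
  Scale C (disc): 0.59 / √(0.60·0.76) = 0.87
  Scale B (conv): 0.52 / √(0.61·0.76) = 0.76
Smallest convergent = 0.71. Discriminant values: 0.71, 0.87; count ≥ 0.71 → 2.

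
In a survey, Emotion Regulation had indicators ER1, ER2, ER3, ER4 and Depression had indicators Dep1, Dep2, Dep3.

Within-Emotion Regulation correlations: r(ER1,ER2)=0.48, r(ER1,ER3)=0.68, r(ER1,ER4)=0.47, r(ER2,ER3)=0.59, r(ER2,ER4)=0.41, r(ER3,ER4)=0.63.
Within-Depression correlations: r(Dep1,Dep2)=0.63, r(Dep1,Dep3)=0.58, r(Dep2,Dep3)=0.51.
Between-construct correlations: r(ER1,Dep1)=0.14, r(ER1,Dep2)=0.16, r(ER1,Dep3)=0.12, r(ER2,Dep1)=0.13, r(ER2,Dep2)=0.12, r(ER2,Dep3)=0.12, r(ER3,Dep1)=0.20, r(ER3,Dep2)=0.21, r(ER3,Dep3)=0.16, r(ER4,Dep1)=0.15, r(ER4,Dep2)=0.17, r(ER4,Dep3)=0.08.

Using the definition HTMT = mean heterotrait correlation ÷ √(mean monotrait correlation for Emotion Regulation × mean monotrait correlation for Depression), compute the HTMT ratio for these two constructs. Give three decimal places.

0.263

Between-construct mean = 1.76/12 = 0.1467.
Mean within-ER = 3.26/6 = 0.5433; mean within-Dep = 1.72/3 = 0.5733.
Geometric mean = √(0.5433 × 0.5733) = 0.5581.
HTMT = 0.1467 / 0.5581 = 0.263.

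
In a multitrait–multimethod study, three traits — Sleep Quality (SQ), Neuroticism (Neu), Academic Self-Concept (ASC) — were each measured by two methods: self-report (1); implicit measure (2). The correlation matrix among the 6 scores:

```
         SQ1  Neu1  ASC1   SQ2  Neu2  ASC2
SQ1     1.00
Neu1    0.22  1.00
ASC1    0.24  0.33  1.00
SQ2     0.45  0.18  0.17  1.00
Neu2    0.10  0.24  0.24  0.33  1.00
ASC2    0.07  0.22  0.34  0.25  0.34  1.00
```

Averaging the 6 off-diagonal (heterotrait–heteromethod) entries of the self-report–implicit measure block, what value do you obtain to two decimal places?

0.16

HTHM values (method 1 × method 2): 0.10, 0.07, 0.18, 0.22, 0.17, 0.24; mean = 0.98/6 = 0.16.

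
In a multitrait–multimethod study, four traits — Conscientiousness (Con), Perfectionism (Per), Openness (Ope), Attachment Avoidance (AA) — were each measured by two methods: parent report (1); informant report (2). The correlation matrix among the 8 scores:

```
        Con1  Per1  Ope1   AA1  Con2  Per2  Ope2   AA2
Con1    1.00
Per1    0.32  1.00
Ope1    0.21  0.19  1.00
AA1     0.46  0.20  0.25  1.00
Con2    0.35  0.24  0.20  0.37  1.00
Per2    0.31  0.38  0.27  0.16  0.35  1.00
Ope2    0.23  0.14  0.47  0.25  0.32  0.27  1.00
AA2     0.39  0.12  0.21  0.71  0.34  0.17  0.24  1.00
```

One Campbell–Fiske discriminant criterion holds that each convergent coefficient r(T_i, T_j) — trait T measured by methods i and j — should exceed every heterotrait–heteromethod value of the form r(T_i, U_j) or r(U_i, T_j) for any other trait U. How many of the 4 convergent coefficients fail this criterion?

1

Convergent coefficients and their comparison sets:
Con (methods 1·2): 0.35 vs {0.31, 0.24, 0.23, 0.20, 0.39, 0.37} → fail.
Per (methods 1·2): 0.38 vs {0.24, 0.31, 0.14, 0.27, 0.12, 0.16} → pass.
Ope (methods 1·2): 0.47 vs {0.20, 0.23, 0.27, 0.14, 0.21, 0.25} → pass.
AA (methods 1·2): 0.71 vs {0.37, 0.39, 0.16, 0.12, 0.25, 0.21} → pass.
1 of 4 fail.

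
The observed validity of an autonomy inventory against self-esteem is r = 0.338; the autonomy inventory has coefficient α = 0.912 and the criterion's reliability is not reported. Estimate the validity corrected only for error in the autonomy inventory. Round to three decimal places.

Single correction: r_c = r_obs / √r_xx = 0.338 / √0.912 = 0.338 / 0.9550 ≈ 0.354.

0.354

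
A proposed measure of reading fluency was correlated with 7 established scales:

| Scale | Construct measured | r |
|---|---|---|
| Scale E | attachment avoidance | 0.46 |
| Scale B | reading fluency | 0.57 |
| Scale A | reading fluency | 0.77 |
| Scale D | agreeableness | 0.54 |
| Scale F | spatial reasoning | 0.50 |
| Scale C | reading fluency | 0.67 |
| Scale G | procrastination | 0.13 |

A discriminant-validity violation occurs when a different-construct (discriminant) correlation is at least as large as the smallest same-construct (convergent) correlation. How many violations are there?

Convergent (same construct = reading fluency): Scale B, Scale A, Scale C.
Smallest convergent = 0.57. Discriminant values: 0.46, 0.54, 0.50, 0.13; count ≥ 0.57 → 0.

0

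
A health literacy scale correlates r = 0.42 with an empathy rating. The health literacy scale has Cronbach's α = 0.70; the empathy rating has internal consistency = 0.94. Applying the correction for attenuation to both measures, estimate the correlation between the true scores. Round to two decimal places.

r_true = r_obs / √(r_xx · r_yy) = 0.42 / √(0.70 × 0.94) = 0.42 / √0.6580 = 0.42 / 0.8112 ≈ 0.52.

0.52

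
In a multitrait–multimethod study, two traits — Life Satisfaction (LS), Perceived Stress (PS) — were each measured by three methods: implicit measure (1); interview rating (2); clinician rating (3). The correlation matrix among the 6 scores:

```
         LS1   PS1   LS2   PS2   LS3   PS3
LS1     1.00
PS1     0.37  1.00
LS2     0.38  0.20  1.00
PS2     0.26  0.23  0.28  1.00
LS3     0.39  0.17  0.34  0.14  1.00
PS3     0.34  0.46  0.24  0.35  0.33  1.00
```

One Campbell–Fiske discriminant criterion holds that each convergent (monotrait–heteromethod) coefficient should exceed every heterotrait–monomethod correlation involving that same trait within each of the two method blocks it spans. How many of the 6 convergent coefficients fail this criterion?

Each convergent coefficient versus the relevant comparison correlations:
LS (methods 1·2): 0.38 vs {0.37, 0.28} → pass.
LS (methods 1·3): 0.39 vs {0.37, 0.33} → pass.
LS (methods 2·3): 0.34 vs {0.28, 0.33} → pass.
PS (methods 1·2): 0.23 vs {0.37, 0.28} → fail.
PS (methods 1·3): 0.46 vs {0.37, 0.33} → pass.
PS (methods 2·3): 0.35 vs {0.28, 0.33} → pass.
1 of 6 fail.

1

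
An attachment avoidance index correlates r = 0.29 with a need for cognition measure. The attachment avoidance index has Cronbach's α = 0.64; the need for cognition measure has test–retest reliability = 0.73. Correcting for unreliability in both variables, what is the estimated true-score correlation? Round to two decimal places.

0.42

r_true = r_obs / √(r_xx · r_yy) = 0.29 / √(0.64 × 0.73) = 0.29 / √0.4672 = 0.29 / 0.6835 ≈ 0.42.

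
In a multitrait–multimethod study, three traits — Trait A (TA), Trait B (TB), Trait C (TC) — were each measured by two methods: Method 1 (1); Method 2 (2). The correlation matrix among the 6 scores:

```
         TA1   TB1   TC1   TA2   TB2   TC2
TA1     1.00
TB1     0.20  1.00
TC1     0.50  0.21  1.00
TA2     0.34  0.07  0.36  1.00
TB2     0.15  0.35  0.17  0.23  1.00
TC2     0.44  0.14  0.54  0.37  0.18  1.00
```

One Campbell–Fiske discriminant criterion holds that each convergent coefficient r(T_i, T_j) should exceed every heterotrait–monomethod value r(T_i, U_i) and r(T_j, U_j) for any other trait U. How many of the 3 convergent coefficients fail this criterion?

Convergent coefficients and their comparison sets:
TA (methods 1·2): 0.34 vs {0.20, 0.23, 0.50, 0.37} → fail.
TB (methods 1·2): 0.35 vs {0.20, 0.23, 0.21, 0.18} → pass.
TC (methods 1·2): 0.54 vs {0.50, 0.37, 0.21, 0.18} → pass.
1 of 3 fail.

1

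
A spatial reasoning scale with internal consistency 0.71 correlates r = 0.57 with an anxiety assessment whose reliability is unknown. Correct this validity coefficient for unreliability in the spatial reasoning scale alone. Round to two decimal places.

Single correction: r_c = r_obs / √r_xx = 0.57 / √0.71 = 0.57 / 0.8426 ≈ 0.68.

0.68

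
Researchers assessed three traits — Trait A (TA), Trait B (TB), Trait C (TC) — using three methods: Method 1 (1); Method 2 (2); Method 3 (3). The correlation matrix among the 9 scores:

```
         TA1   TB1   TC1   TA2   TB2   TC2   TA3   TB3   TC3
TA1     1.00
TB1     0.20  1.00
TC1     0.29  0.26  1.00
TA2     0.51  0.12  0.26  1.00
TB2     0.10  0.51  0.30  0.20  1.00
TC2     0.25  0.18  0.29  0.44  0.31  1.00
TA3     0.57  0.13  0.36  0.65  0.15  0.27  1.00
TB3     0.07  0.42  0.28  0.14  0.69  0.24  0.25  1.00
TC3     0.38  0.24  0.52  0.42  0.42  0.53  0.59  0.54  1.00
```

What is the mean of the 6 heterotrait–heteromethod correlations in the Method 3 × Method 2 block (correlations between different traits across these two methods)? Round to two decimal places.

0.27

HTHM values (method 3 × method 2): 0.15, 0.27, 0.14, 0.24, 0.42, 0.42; mean = 1.64/6 = 0.27.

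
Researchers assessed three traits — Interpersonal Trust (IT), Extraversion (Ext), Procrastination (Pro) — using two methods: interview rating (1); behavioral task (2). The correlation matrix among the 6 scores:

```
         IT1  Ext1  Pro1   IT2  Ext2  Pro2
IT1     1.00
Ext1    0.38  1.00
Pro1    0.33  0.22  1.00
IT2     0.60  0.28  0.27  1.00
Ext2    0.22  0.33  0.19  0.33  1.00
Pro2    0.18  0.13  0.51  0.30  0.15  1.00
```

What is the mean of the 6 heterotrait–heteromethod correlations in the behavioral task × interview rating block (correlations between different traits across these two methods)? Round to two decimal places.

HTHM values (method 2 × method 1): 0.28, 0.27, 0.22, 0.19, 0.18, 0.13; mean = 1.27/6 = 0.21.

0.21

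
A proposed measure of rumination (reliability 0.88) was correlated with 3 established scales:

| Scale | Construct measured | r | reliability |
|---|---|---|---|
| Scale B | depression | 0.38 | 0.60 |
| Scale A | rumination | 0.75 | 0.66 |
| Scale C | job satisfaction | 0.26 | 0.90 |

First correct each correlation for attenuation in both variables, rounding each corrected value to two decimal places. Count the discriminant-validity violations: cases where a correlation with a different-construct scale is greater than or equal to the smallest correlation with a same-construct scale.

Disattenuated r (r / √(r_scale · r_new)):
  Scale B (disc): 0.38 / √(0.60·0.88) = 0.52
  Scale A (conv): 0.75 / √(0.66·0.88) = 0.98
  Scale C (disc): 0.26 / √(0.90·0.88) = 0.29
Smallest convergent = 0.98. Discriminant values: 0.52, 0.29; count ≥ 0.98 → 0.

0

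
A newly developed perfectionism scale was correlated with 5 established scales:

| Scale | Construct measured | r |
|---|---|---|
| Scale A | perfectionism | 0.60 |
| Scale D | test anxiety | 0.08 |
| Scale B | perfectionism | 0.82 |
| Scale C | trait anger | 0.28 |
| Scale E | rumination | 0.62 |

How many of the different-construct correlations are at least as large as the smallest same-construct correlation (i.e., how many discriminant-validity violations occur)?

Convergent (same construct = perfectionism): Scale A, Scale B.
Smallest convergent = 0.60. Discriminant values: 0.08, 0.28, 0.62; count ≥ 0.60 → 1.

1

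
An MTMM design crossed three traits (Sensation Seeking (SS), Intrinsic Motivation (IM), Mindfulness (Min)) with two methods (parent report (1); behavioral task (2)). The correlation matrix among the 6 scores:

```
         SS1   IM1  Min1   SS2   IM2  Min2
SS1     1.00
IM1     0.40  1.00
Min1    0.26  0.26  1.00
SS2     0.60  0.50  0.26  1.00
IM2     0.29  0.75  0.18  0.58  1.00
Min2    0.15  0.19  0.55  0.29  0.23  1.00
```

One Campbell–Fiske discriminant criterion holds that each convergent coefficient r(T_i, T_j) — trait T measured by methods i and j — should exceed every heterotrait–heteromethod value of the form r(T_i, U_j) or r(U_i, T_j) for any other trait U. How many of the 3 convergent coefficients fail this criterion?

0

Convergent coefficients and their comparison sets:
SS (methods 1·2): 0.60 vs {0.29, 0.50, 0.15, 0.26} → pass.
IM (methods 1·2): 0.75 vs {0.50, 0.29, 0.19, 0.18} → pass.
Min (methods 1·2): 0.55 vs {0.26, 0.15, 0.18, 0.19} → pass.
0 of 3 fail.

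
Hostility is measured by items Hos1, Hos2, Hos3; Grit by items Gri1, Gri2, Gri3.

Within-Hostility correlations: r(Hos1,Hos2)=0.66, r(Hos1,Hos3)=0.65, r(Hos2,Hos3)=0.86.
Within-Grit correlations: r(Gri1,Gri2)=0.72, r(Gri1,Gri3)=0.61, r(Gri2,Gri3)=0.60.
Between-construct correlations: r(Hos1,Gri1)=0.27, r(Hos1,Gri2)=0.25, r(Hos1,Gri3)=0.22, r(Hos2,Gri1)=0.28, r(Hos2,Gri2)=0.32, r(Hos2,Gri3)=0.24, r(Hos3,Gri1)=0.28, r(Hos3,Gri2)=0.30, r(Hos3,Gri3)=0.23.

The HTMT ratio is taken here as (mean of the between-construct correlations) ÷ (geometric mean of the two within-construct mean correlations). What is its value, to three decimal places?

0.389

Mean between = 2.39/9 = 0.2656.
Mean within-Hos = 2.17/3 = 0.7233; mean within-Gri = 1.93/3 = 0.6433.
Geometric mean = √(0.7233 × 0.6433) = 0.6821.
HTMT = 0.2656 / 0.6821 = 0.389.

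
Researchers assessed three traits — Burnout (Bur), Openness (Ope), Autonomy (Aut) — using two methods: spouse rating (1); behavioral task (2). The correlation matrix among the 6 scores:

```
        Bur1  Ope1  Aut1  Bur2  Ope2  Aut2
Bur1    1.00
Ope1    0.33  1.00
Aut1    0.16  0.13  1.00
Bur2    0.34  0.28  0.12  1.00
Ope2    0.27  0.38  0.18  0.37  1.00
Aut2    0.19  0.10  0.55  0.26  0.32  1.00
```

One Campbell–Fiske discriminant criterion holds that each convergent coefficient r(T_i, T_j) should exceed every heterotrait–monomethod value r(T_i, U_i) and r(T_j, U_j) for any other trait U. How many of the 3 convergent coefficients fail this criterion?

1

Checking each validity diagonal entry against its comparison values:
Bur (methods 1·2): 0.34 vs {0.33, 0.37, 0.16, 0.26} → fail.
Ope (methods 1·2): 0.38 vs {0.33, 0.37, 0.13, 0.32} → pass.
Aut (methods 1·2): 0.55 vs {0.16, 0.26, 0.13, 0.32} → pass.
1 of 3 fail.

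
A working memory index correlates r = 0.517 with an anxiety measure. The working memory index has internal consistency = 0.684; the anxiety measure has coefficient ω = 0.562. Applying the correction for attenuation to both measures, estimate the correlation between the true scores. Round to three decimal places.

0.834

r_true = r_obs / √(r_xx · r_yy) = 0.517 / √(0.684 × 0.562) = 0.517 / √0.384408 = 0.517 / 0.6200 ≈ 0.834.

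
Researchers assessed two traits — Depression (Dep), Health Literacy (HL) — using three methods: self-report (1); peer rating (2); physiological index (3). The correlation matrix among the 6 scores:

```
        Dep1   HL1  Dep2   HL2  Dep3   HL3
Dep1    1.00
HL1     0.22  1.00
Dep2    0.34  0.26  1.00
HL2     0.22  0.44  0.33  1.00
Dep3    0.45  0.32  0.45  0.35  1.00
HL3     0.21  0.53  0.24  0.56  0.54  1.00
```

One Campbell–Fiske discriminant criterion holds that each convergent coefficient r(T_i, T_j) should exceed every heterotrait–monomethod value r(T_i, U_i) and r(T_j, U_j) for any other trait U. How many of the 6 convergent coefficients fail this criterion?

Each convergent coefficient versus the relevant comparison correlations:
Dep (methods 1·2): 0.34 vs {0.22, 0.33} → pass.
Dep (methods 1·3): 0.45 vs {0.22, 0.54} → fail.
Dep (methods 2·3): 0.45 vs {0.33, 0.54} → fail.
HL (methods 1·2): 0.44 vs {0.22, 0.33} → pass.
HL (methods 1·3): 0.53 vs {0.22, 0.54} → fail.
HL (methods 2·3): 0.56 vs {0.33, 0.54} → pass.
3 of 6 fail.

3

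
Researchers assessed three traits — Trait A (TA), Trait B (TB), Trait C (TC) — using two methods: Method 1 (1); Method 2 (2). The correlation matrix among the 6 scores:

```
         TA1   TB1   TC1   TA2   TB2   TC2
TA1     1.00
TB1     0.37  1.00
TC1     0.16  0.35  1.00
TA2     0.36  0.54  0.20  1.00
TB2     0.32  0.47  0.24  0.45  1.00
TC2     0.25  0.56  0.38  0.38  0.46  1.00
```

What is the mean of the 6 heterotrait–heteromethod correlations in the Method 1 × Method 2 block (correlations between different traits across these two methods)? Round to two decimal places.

HTHM values (method 1 × method 2): 0.32, 0.25, 0.54, 0.56, 0.20, 0.24; mean = 2.11/6 = 0.35.

0.35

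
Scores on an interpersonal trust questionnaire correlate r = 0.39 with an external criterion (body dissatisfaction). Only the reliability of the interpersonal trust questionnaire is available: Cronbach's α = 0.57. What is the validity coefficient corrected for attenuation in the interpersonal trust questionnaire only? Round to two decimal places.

0.52

Single correction: r_c = r_obs / √r_xx = 0.39 / √0.57 = 0.39 / 0.7550 ≈ 0.52.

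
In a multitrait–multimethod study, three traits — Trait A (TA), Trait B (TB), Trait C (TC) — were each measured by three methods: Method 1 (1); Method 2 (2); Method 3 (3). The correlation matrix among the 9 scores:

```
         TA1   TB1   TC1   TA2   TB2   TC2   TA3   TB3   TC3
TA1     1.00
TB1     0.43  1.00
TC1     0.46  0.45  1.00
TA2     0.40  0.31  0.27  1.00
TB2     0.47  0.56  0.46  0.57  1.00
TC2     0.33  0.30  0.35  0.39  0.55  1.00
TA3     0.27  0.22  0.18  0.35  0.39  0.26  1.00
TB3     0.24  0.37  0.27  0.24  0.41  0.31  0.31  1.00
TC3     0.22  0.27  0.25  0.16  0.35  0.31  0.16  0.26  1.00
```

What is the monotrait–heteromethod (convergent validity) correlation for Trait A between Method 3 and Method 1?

Same trait (TA), different methods: r(TA3, TA1) = 0.27.

0.27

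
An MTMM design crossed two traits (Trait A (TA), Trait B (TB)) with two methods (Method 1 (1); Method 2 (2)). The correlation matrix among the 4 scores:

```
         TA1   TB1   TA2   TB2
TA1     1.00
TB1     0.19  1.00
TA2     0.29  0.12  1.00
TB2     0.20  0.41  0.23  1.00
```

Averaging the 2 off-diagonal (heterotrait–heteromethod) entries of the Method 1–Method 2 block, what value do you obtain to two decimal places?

HTHM values (method 1 × method 2): 0.20, 0.12; mean = 0.32/2 = 0.16.

0.16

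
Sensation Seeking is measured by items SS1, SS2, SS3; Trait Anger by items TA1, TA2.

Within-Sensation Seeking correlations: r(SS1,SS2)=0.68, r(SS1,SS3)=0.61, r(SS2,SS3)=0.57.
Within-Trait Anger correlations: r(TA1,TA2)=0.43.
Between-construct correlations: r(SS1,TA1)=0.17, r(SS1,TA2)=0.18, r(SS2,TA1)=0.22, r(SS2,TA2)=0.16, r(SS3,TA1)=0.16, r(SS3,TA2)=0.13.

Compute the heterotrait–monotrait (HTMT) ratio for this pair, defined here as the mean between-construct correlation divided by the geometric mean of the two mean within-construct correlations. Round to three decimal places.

0.329

Mean heterotrait r = 1.02/6 = 0.1700.
Mean within-SS = 1.86/3 = 0.6200; mean within-TA = 0.43/1 = 0.4300.
Geometric mean = √(0.6200 × 0.4300) = 0.5163.
HTMT = 0.1700 / 0.5163 = 0.329.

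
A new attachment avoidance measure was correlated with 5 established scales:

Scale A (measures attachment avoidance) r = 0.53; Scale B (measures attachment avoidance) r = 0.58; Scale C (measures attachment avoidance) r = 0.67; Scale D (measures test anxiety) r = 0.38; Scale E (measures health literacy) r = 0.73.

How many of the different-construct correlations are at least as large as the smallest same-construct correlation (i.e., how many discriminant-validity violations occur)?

1

Convergent (same construct = attachment avoidance): Scale A, Scale B, Scale C.
Smallest convergent = 0.53. Discriminant values: 0.38, 0.73; count ≥ 0.53 → 1.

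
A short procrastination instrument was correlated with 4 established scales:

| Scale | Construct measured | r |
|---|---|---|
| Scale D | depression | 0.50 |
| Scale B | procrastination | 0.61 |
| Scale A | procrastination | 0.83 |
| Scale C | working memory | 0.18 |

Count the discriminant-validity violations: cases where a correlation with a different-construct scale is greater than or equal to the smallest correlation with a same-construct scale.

Convergent (same construct = procrastination): Scale B, Scale A.
Smallest convergent = 0.61. Discriminant values: 0.50, 0.18; count ≥ 0.61 → 0.

0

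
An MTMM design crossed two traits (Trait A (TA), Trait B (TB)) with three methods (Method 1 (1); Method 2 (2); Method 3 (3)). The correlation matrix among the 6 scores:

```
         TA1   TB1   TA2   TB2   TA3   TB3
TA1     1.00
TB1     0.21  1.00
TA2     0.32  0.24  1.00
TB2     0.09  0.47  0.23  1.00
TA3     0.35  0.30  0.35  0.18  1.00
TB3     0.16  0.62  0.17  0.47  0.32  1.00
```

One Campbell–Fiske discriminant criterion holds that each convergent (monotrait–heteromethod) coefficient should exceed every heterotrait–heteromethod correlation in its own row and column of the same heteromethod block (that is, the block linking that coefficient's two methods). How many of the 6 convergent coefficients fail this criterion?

0

Each convergent coefficient versus the relevant comparison correlations:
TA (methods 1·2): 0.32 vs {0.09, 0.24} → pass.
TA (methods 1·3): 0.35 vs {0.16, 0.30} → pass.
TA (methods 2·3): 0.35 vs {0.17, 0.18} → pass.
TB (methods 1·2): 0.47 vs {0.24, 0.09} → pass.
TB (methods 1·3): 0.62 vs {0.30, 0.16} → pass.
TB (methods 2·3): 0.47 vs {0.18, 0.17} → pass.
0 of 6 fail.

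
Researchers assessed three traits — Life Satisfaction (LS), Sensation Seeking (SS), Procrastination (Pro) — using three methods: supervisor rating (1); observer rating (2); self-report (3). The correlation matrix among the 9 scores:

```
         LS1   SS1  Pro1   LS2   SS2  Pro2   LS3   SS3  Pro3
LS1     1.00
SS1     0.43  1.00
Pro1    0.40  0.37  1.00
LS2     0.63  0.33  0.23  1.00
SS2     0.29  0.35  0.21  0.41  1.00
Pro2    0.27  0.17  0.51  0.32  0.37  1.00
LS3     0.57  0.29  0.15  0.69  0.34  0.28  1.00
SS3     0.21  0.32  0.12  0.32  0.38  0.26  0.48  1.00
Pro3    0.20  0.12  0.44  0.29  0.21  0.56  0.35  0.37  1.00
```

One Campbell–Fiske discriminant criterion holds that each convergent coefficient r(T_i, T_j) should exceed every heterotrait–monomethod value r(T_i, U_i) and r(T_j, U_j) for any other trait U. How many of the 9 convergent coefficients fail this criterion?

3

Convergent coefficients and their comparison sets:
LS (methods 1·2): 0.63 vs {0.43, 0.41, 0.40, 0.32} → pass.
LS (methods 1·3): 0.57 vs {0.43, 0.48, 0.40, 0.35} → pass.
LS (methods 2·3): 0.69 vs {0.41, 0.48, 0.32, 0.35} → pass.
SS (methods 1·2): 0.35 vs {0.43, 0.41, 0.37, 0.37} → fail.
SS (methods 1·3): 0.32 vs {0.43, 0.48, 0.37, 0.37} → fail.
SS (methods 2·3): 0.38 vs {0.41, 0.48, 0.37, 0.37} → fail.
Pro (methods 1·2): 0.51 vs {0.40, 0.32, 0.37, 0.37} → pass.
Pro (methods 1·3): 0.44 vs {0.40, 0.35, 0.37, 0.37} → pass.
Pro (methods 2·3): 0.56 vs {0.32, 0.35, 0.37, 0.37} → pass.
3 of 9 fail.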